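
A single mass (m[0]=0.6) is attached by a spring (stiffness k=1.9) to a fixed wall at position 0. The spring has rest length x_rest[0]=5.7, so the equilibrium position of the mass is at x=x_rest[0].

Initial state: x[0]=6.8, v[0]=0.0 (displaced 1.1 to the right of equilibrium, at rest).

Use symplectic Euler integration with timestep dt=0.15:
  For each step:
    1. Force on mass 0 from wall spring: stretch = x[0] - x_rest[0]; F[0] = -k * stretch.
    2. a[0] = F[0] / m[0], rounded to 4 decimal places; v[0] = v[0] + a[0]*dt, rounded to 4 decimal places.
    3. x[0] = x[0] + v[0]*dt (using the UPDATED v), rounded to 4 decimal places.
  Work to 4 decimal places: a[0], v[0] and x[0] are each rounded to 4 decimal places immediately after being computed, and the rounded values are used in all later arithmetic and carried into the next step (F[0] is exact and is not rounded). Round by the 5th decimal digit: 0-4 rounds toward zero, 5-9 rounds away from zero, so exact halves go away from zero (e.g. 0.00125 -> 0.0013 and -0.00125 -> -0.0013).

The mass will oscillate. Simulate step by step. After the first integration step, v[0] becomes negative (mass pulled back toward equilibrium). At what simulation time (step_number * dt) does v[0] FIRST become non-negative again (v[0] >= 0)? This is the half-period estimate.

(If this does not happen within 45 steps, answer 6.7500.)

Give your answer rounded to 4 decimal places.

Answer: 1.8000

Derivation:
Step 0: x=[6.8000] v=[0.0000]
Step 1: x=[6.7216] v=[-0.5225]
Step 2: x=[6.5704] v=[-1.0078]
Step 3: x=[6.3572] v=[-1.4212]
Step 4: x=[6.0972] v=[-1.7334]
Step 5: x=[5.8089] v=[-1.9221]
Step 6: x=[5.5128] v=[-1.9738]
Step 7: x=[5.2301] v=[-1.8849]
Step 8: x=[4.9808] v=[-1.6617]
Step 9: x=[4.7828] v=[-1.3201]
Step 10: x=[4.6501] v=[-0.8844]
Step 11: x=[4.5922] v=[-0.3857]
Step 12: x=[4.6133] v=[0.1405]
First v>=0 after going negative at step 12, time=1.8000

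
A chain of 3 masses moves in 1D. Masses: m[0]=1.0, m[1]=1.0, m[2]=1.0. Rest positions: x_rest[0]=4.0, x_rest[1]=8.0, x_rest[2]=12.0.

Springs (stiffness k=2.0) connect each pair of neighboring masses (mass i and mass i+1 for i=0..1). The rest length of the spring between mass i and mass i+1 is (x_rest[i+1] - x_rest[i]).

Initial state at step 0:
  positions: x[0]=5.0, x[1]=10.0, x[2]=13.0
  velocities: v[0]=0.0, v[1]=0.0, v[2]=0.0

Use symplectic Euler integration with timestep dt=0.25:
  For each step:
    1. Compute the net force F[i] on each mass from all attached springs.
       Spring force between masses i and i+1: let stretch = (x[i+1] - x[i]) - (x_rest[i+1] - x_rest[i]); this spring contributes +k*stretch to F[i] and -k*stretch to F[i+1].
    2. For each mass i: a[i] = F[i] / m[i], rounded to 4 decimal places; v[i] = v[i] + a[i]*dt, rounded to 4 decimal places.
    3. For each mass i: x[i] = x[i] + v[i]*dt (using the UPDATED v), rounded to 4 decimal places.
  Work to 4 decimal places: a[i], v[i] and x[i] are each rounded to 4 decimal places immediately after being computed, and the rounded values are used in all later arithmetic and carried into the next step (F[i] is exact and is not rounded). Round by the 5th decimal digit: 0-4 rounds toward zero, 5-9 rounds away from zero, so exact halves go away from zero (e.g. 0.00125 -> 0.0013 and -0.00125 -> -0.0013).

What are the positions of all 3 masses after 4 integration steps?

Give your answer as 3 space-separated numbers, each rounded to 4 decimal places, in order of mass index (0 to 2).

Step 0: x=[5.0000 10.0000 13.0000] v=[0.0000 0.0000 0.0000]
Step 1: x=[5.1250 9.7500 13.1250] v=[0.5000 -1.0000 0.5000]
Step 2: x=[5.3281 9.3438 13.3281] v=[0.8125 -1.6250 0.8125]
Step 3: x=[5.5332 8.9336 13.5332] v=[0.8204 -1.6407 0.8204]
Step 4: x=[5.6634 8.6733 13.6634] v=[0.5206 -1.0411 0.5206]

Answer: 5.6634 8.6733 13.6634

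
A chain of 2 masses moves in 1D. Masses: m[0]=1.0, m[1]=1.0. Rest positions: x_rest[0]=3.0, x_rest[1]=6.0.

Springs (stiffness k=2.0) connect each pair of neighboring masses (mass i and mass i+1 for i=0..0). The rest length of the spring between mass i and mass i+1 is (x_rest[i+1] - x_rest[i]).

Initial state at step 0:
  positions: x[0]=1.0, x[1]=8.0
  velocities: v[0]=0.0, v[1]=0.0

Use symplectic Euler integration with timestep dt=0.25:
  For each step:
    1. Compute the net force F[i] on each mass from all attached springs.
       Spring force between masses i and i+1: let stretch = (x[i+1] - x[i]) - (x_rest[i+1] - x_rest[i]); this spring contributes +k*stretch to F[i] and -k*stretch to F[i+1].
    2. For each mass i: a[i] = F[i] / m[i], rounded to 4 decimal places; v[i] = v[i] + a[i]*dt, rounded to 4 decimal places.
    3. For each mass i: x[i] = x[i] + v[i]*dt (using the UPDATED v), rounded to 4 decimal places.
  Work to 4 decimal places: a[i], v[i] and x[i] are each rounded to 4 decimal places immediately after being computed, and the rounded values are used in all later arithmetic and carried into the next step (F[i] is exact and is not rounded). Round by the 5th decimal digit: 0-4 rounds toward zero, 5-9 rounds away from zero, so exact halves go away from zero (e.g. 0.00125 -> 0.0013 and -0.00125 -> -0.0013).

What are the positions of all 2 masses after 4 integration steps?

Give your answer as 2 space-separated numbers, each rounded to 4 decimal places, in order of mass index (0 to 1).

Step 0: x=[1.0000 8.0000] v=[0.0000 0.0000]
Step 1: x=[1.5000 7.5000] v=[2.0000 -2.0000]
Step 2: x=[2.3750 6.6250] v=[3.5000 -3.5000]
Step 3: x=[3.4063 5.5938] v=[4.1250 -4.1250]
Step 4: x=[4.3360 4.6641] v=[3.7188 -3.7188]

Answer: 4.3360 4.6641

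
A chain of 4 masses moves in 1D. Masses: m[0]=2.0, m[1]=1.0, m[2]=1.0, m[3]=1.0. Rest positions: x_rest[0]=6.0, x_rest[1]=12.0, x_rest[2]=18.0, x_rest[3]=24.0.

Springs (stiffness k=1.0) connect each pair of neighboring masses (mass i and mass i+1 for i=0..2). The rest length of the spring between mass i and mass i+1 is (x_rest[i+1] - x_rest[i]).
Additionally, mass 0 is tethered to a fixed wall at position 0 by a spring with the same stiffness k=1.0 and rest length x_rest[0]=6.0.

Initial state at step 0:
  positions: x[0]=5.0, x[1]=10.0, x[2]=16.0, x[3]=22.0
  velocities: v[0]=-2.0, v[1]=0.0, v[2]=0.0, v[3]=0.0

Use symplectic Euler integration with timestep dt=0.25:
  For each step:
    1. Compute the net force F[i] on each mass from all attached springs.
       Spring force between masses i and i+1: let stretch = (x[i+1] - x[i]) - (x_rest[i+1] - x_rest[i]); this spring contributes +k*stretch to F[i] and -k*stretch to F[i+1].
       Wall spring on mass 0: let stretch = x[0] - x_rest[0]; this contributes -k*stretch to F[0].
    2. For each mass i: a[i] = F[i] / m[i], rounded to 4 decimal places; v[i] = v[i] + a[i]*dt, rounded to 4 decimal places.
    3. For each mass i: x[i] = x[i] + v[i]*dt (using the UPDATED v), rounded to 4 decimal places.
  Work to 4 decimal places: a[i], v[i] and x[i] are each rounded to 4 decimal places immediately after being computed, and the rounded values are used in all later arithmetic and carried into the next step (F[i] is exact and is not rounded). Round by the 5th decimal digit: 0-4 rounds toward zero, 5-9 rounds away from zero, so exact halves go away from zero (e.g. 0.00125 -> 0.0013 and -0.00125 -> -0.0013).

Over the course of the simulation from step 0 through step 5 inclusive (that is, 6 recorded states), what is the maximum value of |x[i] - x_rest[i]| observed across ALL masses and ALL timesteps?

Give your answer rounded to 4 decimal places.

Step 0: x=[5.0000 10.0000 16.0000 22.0000] v=[-2.0000 0.0000 0.0000 0.0000]
Step 1: x=[4.5000 10.0625 16.0000 22.0000] v=[-2.0000 0.2500 0.0000 0.0000]
Step 2: x=[4.0332 10.1485 16.0039 22.0000] v=[-1.8672 0.3438 0.0156 0.0000]
Step 3: x=[3.6315 10.2182 16.0166 22.0003] v=[-1.6069 0.2788 0.0508 0.0010]
Step 4: x=[3.3221 10.2386 16.0409 22.0016] v=[-1.2375 0.0817 0.0971 0.0051]
Step 5: x=[3.1251 10.1894 16.0751 22.0053] v=[-0.7882 -0.1969 0.1367 0.0149]
Max displacement = 2.8749

Answer: 2.8749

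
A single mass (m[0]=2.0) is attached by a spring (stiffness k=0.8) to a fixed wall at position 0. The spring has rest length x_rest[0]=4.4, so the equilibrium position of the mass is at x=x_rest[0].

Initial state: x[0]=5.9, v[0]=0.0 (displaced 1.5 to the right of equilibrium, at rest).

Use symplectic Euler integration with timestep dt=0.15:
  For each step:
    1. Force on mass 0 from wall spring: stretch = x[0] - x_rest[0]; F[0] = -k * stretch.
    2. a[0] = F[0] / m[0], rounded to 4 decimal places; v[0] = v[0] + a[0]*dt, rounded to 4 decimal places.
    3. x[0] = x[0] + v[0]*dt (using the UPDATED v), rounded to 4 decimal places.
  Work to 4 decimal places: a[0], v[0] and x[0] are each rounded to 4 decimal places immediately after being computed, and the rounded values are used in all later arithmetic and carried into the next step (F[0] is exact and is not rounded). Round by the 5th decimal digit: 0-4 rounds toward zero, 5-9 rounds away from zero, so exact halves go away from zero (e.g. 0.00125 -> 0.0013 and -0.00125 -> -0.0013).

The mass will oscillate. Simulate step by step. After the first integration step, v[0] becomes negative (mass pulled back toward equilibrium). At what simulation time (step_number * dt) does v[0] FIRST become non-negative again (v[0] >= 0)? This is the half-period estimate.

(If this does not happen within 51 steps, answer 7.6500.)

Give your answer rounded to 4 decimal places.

Answer: 5.1000

Derivation:
Step 0: x=[5.9000] v=[0.0000]
Step 1: x=[5.8865] v=[-0.0900]
Step 2: x=[5.8596] v=[-0.1792]
Step 3: x=[5.8196] v=[-0.2668]
Step 4: x=[5.7668] v=[-0.3520]
Step 5: x=[5.7017] v=[-0.4340]
Step 6: x=[5.6249] v=[-0.5121]
Step 7: x=[5.5371] v=[-0.5856]
Step 8: x=[5.4390] v=[-0.6538]
Step 9: x=[5.3316] v=[-0.7161]
Step 10: x=[5.2158] v=[-0.7720]
Step 11: x=[5.0927] v=[-0.8209]
Step 12: x=[4.9633] v=[-0.8625]
Step 13: x=[4.8289] v=[-0.8963]
Step 14: x=[4.6906] v=[-0.9220]
Step 15: x=[4.5497] v=[-0.9394]
Step 16: x=[4.4074] v=[-0.9484]
Step 17: x=[4.2651] v=[-0.9489]
Step 18: x=[4.1240] v=[-0.9408]
Step 19: x=[3.9854] v=[-0.9242]
Step 20: x=[3.8505] v=[-0.8993]
Step 21: x=[3.7206] v=[-0.8663]
Step 22: x=[3.5968] v=[-0.8255]
Step 23: x=[3.4802] v=[-0.7773]
Step 24: x=[3.3719] v=[-0.7221]
Step 25: x=[3.2728] v=[-0.6604]
Step 26: x=[3.1839] v=[-0.5928]
Step 27: x=[3.1059] v=[-0.5198]
Step 28: x=[3.0396] v=[-0.4422]
Step 29: x=[2.9855] v=[-0.3606]
Step 30: x=[2.9441] v=[-0.2757]
Step 31: x=[2.9159] v=[-0.1883]
Step 32: x=[2.9010] v=[-0.0993]
Step 33: x=[2.8996] v=[-0.0094]
Step 34: x=[2.9117] v=[0.0806]
First v>=0 after going negative at step 34, time=5.1000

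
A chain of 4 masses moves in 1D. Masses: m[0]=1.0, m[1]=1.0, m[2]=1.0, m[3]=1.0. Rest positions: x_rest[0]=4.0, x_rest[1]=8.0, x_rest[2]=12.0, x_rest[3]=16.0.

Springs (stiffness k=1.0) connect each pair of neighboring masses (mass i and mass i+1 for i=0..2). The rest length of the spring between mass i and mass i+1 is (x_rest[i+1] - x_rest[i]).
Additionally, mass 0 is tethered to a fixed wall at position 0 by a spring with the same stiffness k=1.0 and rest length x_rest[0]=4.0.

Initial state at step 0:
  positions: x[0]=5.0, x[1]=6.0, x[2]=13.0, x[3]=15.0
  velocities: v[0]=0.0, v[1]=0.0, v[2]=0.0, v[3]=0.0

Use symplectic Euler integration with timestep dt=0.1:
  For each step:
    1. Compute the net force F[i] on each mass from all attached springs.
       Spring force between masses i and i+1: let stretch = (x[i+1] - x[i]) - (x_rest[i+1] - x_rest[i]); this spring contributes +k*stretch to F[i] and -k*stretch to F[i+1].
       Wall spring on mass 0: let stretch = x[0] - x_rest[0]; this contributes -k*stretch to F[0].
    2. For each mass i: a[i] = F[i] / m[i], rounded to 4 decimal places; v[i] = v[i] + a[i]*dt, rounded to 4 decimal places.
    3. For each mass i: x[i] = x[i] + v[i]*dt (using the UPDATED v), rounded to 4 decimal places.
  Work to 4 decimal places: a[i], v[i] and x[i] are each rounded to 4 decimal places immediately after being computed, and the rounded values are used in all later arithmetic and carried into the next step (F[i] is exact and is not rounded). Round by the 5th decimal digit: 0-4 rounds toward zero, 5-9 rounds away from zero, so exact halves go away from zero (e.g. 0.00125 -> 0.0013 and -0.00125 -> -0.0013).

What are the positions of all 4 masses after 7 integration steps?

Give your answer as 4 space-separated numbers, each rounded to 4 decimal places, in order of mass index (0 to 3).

Answer: 4.0464 7.4305 11.8137 15.4770

Derivation:
Step 0: x=[5.0000 6.0000 13.0000 15.0000] v=[0.0000 0.0000 0.0000 0.0000]
Step 1: x=[4.9600 6.0600 12.9500 15.0200] v=[-0.4000 0.6000 -0.5000 0.2000]
Step 2: x=[4.8814 6.1779 12.8518 15.0593] v=[-0.7860 1.1790 -0.9820 0.3930]
Step 3: x=[4.7670 6.3496 12.7089 15.1165] v=[-1.1445 1.7167 -1.4286 0.5723]
Step 4: x=[4.6207 6.5690 12.5265 15.1897] v=[-1.4629 2.1944 -1.8238 0.7315]
Step 5: x=[4.4477 6.8285 12.3112 15.2762] v=[-1.7301 2.5953 -2.1532 0.8652]
Step 6: x=[4.2540 7.1191 12.0707 15.3731] v=[-1.9368 2.9055 -2.4050 0.9687]
Step 7: x=[4.0464 7.4305 11.8137 15.4770] v=[-2.0757 3.1142 -2.5699 1.0385]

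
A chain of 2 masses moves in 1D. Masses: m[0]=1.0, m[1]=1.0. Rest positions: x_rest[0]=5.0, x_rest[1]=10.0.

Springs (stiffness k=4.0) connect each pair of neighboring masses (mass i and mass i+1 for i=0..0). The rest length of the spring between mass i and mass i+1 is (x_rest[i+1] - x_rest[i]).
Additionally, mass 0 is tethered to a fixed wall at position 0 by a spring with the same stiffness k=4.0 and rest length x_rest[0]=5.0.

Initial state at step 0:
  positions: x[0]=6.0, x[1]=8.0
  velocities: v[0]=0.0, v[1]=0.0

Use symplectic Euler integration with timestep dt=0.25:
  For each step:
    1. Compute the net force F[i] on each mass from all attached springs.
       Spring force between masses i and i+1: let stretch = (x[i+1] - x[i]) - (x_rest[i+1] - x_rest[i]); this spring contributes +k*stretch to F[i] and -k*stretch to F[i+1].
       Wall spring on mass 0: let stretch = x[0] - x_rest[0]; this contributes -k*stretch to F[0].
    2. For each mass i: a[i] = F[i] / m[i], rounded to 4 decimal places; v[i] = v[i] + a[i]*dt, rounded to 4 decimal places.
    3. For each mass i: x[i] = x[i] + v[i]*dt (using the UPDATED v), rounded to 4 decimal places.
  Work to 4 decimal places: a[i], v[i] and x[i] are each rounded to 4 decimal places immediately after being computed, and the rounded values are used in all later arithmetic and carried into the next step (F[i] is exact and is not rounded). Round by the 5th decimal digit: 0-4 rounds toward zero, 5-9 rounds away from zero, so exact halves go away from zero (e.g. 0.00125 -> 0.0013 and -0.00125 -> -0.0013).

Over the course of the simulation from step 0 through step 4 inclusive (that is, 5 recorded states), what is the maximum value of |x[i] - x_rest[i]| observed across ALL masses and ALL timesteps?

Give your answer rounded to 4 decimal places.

Step 0: x=[6.0000 8.0000] v=[0.0000 0.0000]
Step 1: x=[5.0000 8.7500] v=[-4.0000 3.0000]
Step 2: x=[3.6875 9.8125] v=[-5.2500 4.2500]
Step 3: x=[2.9844 10.5938] v=[-2.8125 3.1250]
Step 4: x=[3.4375 10.7227] v=[1.8125 0.5156]
Max displacement = 2.0156

Answer: 2.0156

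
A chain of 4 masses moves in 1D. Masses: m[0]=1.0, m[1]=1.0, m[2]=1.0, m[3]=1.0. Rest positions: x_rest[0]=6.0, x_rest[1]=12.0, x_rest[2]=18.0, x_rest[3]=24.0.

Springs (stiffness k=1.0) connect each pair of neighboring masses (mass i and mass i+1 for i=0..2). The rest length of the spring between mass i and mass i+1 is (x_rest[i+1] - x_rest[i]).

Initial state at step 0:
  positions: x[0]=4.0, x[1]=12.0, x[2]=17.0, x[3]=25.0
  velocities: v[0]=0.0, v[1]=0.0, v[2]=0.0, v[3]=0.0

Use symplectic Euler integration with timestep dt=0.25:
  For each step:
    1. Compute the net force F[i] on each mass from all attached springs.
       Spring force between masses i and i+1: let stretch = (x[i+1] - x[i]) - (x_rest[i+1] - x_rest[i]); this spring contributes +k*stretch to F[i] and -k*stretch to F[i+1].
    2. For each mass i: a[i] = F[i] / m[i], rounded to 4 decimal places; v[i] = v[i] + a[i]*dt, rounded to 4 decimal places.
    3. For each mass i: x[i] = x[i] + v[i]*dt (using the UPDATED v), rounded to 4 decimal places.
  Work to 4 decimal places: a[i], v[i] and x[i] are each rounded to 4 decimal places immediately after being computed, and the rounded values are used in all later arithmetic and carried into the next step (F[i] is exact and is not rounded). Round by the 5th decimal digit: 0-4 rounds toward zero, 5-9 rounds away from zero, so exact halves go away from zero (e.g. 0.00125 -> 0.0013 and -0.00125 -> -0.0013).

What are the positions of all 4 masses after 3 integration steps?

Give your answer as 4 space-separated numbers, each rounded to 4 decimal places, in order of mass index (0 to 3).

Step 0: x=[4.0000 12.0000 17.0000 25.0000] v=[0.0000 0.0000 0.0000 0.0000]
Step 1: x=[4.1250 11.8125 17.1875 24.8750] v=[0.5000 -0.7500 0.7500 -0.5000]
Step 2: x=[4.3555 11.4805 17.5195 24.6445] v=[0.9219 -1.3281 1.3281 -0.9219]
Step 3: x=[4.6563 11.0806 17.9194 24.3437] v=[1.2032 -1.5996 1.5996 -1.2032]

Answer: 4.6563 11.0806 17.9194 24.3437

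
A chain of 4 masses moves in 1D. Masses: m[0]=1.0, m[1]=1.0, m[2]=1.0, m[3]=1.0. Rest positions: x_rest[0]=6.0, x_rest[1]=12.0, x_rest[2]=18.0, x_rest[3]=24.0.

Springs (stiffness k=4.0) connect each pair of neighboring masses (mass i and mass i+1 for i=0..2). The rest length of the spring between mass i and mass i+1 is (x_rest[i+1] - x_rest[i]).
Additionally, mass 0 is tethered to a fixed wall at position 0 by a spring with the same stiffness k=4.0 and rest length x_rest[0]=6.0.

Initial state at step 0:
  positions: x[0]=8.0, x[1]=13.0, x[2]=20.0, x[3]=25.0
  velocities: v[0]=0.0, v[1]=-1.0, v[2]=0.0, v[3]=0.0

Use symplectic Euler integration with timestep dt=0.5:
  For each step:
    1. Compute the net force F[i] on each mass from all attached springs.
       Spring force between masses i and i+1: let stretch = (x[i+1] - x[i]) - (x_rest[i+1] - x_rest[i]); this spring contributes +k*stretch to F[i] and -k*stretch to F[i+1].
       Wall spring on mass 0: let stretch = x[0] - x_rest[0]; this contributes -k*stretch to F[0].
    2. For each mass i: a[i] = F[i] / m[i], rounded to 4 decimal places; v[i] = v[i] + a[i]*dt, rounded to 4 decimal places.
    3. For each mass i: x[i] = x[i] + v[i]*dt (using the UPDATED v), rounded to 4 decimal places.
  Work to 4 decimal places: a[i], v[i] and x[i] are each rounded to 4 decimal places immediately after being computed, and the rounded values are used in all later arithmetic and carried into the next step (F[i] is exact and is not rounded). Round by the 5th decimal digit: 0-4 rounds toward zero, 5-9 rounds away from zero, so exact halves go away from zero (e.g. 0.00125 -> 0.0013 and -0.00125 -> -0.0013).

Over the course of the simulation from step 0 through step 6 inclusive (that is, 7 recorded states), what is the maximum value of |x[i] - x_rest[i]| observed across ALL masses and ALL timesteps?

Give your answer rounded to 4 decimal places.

Step 0: x=[8.0000 13.0000 20.0000 25.0000] v=[0.0000 -1.0000 0.0000 0.0000]
Step 1: x=[5.0000 14.5000 18.0000 26.0000] v=[-6.0000 3.0000 -4.0000 2.0000]
Step 2: x=[6.5000 10.0000 20.5000 25.0000] v=[3.0000 -9.0000 5.0000 -2.0000]
Step 3: x=[5.0000 12.5000 17.0000 25.5000] v=[-3.0000 5.0000 -7.0000 1.0000]
Step 4: x=[6.0000 12.0000 17.5000 23.5000] v=[2.0000 -1.0000 1.0000 -4.0000]
Step 5: x=[7.0000 11.0000 18.5000 21.5000] v=[2.0000 -2.0000 2.0000 -4.0000]
Step 6: x=[5.0000 13.5000 15.0000 22.5000] v=[-4.0000 5.0000 -7.0000 2.0000]
Max displacement = 3.0000

Answer: 3.0000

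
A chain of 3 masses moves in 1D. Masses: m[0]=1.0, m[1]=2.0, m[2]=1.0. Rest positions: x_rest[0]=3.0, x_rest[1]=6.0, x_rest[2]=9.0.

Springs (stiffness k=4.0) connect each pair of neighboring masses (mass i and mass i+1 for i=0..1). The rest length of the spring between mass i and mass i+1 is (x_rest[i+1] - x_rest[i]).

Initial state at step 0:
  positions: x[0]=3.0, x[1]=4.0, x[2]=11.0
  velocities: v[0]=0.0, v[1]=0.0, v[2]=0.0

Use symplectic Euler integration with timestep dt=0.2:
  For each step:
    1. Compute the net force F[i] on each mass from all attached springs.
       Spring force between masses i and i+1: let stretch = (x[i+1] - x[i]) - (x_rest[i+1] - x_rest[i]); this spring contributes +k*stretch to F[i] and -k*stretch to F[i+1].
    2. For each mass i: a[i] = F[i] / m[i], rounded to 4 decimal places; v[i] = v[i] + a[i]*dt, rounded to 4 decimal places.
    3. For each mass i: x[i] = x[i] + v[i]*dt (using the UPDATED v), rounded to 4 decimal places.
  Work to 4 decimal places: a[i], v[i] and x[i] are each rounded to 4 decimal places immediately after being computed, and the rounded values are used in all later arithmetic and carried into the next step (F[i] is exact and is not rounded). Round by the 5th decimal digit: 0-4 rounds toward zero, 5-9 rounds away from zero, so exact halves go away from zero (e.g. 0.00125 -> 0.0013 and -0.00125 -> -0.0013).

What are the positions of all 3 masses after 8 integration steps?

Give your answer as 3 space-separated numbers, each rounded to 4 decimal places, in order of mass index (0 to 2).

Answer: 3.7335 5.2470 7.7726

Derivation:
Step 0: x=[3.0000 4.0000 11.0000] v=[0.0000 0.0000 0.0000]
Step 1: x=[2.6800 4.4800 10.3600] v=[-1.6000 2.4000 -3.2000]
Step 2: x=[2.1680 5.2864 9.2592] v=[-2.5600 4.0320 -5.5040]
Step 3: x=[1.6749 6.1612 8.0028] v=[-2.4653 4.3738 -6.2822]
Step 4: x=[1.4196 6.8244 6.9317] v=[-1.2763 3.3159 -5.3555]
Step 5: x=[1.5491 7.0638 6.3234] v=[0.6475 1.1969 -3.0413]
Step 6: x=[2.0810 6.8028 6.3136] v=[2.6593 -1.3051 -0.0490]
Step 7: x=[2.8883 6.1249 6.8621] v=[4.0367 -3.3895 2.7424]
Step 8: x=[3.7335 5.2470 7.7726] v=[4.2260 -4.3893 4.5526]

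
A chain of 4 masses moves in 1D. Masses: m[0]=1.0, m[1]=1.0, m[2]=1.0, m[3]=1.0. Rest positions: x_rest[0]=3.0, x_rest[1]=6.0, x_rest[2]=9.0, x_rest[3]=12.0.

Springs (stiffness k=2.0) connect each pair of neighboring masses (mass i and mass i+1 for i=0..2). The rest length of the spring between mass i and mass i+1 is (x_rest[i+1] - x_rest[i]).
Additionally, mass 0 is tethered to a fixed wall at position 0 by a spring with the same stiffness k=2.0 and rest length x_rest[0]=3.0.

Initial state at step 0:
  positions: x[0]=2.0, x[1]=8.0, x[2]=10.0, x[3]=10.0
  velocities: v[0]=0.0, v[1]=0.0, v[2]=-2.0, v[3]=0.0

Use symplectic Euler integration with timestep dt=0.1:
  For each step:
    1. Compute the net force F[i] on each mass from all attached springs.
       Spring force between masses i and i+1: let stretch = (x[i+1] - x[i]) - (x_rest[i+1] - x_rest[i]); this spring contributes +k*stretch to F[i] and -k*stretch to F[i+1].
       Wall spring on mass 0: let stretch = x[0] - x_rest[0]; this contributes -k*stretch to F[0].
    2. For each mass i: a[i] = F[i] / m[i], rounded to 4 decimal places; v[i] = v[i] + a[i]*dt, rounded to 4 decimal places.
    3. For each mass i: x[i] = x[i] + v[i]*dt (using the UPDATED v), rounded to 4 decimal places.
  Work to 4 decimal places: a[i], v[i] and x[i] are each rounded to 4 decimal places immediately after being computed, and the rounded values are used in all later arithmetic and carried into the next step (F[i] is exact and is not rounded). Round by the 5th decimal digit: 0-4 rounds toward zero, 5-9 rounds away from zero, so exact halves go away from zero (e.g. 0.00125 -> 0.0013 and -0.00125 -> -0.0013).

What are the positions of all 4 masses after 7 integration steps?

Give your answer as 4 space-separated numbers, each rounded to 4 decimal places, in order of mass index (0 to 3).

Answer: 3.6808 6.0312 8.0201 11.2457

Derivation:
Step 0: x=[2.0000 8.0000 10.0000 10.0000] v=[0.0000 0.0000 -2.0000 0.0000]
Step 1: x=[2.0800 7.9200 9.7600 10.0600] v=[0.8000 -0.8000 -2.4000 0.6000]
Step 2: x=[2.2352 7.7600 9.4892 10.1740] v=[1.5520 -1.6000 -2.7080 1.1400]
Step 3: x=[2.4562 7.5241 9.1975 10.3343] v=[2.2099 -2.3591 -2.9169 1.6030]
Step 4: x=[2.7294 7.2203 8.8951 10.5319] v=[2.7322 -3.0380 -3.0242 1.9756]
Step 5: x=[3.0379 6.8602 8.5919 10.7567] v=[3.0845 -3.6012 -3.0318 2.2482]
Step 6: x=[3.3620 6.4583 8.2974 10.9982] v=[3.2414 -4.0193 -2.9452 2.4152]
Step 7: x=[3.6808 6.0312 8.0201 11.2457] v=[3.1883 -4.2707 -2.7729 2.4750]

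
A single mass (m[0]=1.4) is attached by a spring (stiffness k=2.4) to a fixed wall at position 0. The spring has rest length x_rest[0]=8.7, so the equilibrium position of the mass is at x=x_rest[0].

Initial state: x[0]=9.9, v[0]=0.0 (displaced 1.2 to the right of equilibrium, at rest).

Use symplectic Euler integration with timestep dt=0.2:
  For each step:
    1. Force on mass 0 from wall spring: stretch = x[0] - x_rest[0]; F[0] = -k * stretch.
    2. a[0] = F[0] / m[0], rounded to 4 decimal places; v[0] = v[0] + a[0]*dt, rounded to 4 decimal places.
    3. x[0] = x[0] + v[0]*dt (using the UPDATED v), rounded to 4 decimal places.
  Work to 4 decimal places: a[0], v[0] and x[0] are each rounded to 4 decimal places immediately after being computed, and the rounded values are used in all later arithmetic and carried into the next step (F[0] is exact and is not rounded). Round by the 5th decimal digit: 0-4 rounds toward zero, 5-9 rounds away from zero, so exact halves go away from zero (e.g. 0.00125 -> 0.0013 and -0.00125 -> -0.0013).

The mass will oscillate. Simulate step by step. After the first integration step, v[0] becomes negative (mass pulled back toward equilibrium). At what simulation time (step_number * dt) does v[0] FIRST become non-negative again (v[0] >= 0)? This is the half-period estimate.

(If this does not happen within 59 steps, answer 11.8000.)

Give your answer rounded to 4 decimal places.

Step 0: x=[9.9000] v=[0.0000]
Step 1: x=[9.8177] v=[-0.4114]
Step 2: x=[9.6588] v=[-0.7946]
Step 3: x=[9.4341] v=[-1.1233]
Step 4: x=[9.1591] v=[-1.3750]
Step 5: x=[8.8526] v=[-1.5324]
Step 6: x=[8.5357] v=[-1.5847]
Step 7: x=[8.2300] v=[-1.5284]
Step 8: x=[7.9565] v=[-1.3673]
Step 9: x=[7.7340] v=[-1.1124]
Step 10: x=[7.5778] v=[-0.7812]
Step 11: x=[7.4985] v=[-0.3964]
Step 12: x=[7.5016] v=[0.0155]
First v>=0 after going negative at step 12, time=2.4000

Answer: 2.4000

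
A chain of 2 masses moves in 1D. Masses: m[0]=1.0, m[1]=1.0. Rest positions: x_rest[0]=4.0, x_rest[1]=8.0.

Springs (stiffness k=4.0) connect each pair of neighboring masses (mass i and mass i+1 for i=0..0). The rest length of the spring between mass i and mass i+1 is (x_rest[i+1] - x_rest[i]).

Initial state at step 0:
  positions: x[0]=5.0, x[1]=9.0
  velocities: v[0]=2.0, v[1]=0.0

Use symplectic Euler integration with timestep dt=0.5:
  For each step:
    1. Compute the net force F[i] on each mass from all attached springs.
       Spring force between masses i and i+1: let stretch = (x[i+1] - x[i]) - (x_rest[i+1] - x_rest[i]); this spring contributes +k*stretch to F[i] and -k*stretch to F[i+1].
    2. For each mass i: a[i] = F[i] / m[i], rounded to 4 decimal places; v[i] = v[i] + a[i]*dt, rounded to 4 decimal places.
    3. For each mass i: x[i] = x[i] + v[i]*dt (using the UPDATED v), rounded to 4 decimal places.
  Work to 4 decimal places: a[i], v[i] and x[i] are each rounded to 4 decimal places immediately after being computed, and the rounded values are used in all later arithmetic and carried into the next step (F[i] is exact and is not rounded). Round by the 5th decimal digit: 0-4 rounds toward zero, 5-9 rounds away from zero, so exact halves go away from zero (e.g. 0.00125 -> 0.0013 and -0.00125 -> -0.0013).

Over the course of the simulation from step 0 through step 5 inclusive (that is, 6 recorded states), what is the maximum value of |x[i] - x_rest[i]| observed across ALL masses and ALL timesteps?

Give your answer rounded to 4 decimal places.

Answer: 4.0000

Derivation:
Step 0: x=[5.0000 9.0000] v=[2.0000 0.0000]
Step 1: x=[6.0000 9.0000] v=[2.0000 0.0000]
Step 2: x=[6.0000 10.0000] v=[0.0000 2.0000]
Step 3: x=[6.0000 11.0000] v=[0.0000 2.0000]
Step 4: x=[7.0000 11.0000] v=[2.0000 0.0000]
Step 5: x=[8.0000 11.0000] v=[2.0000 0.0000]
Max displacement = 4.0000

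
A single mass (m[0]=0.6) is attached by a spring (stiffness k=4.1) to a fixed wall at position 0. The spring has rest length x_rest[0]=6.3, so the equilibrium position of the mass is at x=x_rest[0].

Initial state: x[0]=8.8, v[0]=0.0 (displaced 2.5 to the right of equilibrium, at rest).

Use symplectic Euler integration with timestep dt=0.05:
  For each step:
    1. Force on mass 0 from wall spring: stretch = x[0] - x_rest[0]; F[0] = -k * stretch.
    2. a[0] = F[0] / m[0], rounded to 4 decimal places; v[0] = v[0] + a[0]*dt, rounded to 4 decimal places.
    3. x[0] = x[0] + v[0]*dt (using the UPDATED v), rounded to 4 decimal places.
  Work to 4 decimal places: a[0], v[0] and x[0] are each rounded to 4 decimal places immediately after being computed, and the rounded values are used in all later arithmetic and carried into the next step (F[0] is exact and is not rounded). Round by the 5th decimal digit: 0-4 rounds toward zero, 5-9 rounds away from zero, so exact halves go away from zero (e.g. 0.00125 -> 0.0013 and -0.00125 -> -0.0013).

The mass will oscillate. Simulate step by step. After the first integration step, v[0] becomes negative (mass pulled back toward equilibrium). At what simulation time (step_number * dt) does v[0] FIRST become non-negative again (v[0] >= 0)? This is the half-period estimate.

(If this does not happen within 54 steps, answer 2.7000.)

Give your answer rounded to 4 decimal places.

Answer: 1.2500

Derivation:
Step 0: x=[8.8000] v=[0.0000]
Step 1: x=[8.7573] v=[-0.8542]
Step 2: x=[8.6726] v=[-1.6938]
Step 3: x=[8.5474] v=[-2.5044]
Step 4: x=[8.3838] v=[-3.2723]
Step 5: x=[8.1846] v=[-3.9843]
Step 6: x=[7.9532] v=[-4.6282]
Step 7: x=[7.6936] v=[-5.1930]
Step 8: x=[7.4101] v=[-5.6691]
Step 9: x=[7.1077] v=[-6.0484]
Step 10: x=[6.7915] v=[-6.3244]
Step 11: x=[6.4669] v=[-6.4923]
Step 12: x=[6.1394] v=[-6.5493]
Step 13: x=[5.8147] v=[-6.4944]
Step 14: x=[5.4983] v=[-6.3286]
Step 15: x=[5.1956] v=[-6.0547]
Step 16: x=[4.9117] v=[-5.6774]
Step 17: x=[4.6515] v=[-5.2031]
Step 18: x=[4.4195] v=[-4.6399]
Step 19: x=[4.2196] v=[-3.9974]
Step 20: x=[4.0553] v=[-3.2866]
Step 21: x=[3.9293] v=[-2.5197]
Step 22: x=[3.8438] v=[-1.7097]
Step 23: x=[3.8003] v=[-0.8705]
Step 24: x=[3.7995] v=[-0.0164]
Step 25: x=[3.8414] v=[0.8379]
First v>=0 after going negative at step 25, time=1.2500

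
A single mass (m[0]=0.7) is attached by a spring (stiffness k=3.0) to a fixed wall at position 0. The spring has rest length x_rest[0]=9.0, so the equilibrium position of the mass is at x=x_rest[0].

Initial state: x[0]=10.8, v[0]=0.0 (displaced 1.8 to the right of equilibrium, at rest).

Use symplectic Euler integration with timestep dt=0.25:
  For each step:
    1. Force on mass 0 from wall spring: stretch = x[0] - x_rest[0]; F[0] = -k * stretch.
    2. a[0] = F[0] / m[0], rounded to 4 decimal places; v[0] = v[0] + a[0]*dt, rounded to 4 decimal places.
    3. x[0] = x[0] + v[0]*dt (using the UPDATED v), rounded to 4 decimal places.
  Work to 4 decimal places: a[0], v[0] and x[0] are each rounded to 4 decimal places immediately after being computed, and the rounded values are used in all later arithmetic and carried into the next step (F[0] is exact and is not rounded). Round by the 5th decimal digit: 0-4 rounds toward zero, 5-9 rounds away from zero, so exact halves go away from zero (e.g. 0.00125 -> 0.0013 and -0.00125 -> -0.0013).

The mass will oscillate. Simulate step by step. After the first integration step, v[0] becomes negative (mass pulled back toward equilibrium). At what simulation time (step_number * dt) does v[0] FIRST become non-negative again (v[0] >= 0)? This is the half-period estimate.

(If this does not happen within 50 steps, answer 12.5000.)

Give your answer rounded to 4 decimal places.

Step 0: x=[10.8000] v=[0.0000]
Step 1: x=[10.3179] v=[-1.9286]
Step 2: x=[9.4828] v=[-3.3406]
Step 3: x=[8.5183] v=[-3.8579]
Step 4: x=[7.6829] v=[-3.3418]
Step 5: x=[7.2003] v=[-1.9306]
Step 6: x=[7.1997] v=[-0.0024]
Step 7: x=[7.6813] v=[1.9265]
First v>=0 after going negative at step 7, time=1.7500

Answer: 1.7500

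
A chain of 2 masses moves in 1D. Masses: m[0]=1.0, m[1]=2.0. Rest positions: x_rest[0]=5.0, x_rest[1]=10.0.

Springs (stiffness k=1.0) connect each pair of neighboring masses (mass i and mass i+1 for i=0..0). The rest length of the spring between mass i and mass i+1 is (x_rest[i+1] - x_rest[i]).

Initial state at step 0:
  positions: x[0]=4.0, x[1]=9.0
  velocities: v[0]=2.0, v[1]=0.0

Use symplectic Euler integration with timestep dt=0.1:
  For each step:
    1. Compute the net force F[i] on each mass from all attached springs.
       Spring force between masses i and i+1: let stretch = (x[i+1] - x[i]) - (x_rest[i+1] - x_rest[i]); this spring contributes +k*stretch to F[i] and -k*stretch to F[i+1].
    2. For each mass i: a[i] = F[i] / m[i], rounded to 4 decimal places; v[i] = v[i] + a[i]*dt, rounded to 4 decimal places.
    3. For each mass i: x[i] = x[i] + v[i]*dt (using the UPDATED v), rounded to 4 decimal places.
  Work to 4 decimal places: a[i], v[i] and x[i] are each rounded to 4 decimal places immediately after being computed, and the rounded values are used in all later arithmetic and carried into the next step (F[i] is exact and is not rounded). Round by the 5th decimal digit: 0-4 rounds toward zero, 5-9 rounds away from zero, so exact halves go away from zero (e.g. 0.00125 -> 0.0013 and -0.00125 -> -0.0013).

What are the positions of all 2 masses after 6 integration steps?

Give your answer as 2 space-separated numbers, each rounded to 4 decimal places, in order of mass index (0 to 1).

Answer: 5.1317 9.0342

Derivation:
Step 0: x=[4.0000 9.0000] v=[2.0000 0.0000]
Step 1: x=[4.2000 9.0000] v=[2.0000 0.0000]
Step 2: x=[4.3980 9.0010] v=[1.9800 0.0100]
Step 3: x=[4.5920 9.0040] v=[1.9403 0.0299]
Step 4: x=[4.7802 9.0099] v=[1.8815 0.0593]
Step 5: x=[4.9607 9.0197] v=[1.8045 0.0978]
Step 6: x=[5.1317 9.0342] v=[1.7104 0.1449]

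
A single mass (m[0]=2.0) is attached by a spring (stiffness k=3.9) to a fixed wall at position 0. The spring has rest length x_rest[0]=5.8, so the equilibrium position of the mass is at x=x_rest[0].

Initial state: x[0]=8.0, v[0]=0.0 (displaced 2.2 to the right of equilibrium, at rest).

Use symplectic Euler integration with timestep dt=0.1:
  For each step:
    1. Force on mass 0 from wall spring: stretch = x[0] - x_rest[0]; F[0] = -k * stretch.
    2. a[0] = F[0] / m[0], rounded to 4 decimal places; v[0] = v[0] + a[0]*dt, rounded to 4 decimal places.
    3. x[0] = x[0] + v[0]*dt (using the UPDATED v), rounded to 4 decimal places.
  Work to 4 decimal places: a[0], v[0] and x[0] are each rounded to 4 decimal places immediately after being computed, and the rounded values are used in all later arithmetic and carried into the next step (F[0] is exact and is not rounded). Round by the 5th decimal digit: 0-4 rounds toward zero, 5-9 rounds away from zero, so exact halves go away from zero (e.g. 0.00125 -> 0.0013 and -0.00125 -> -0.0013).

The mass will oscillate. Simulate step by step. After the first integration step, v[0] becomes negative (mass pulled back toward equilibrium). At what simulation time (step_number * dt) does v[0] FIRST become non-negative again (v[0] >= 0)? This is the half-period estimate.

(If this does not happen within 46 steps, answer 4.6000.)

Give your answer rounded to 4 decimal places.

Step 0: x=[8.0000] v=[0.0000]
Step 1: x=[7.9571] v=[-0.4290]
Step 2: x=[7.8721] v=[-0.8496]
Step 3: x=[7.7467] v=[-1.2537]
Step 4: x=[7.5834] v=[-1.6333]
Step 5: x=[7.3853] v=[-1.9811]
Step 6: x=[7.1563] v=[-2.2902]
Step 7: x=[6.9008] v=[-2.5547]
Step 8: x=[6.6239] v=[-2.7694]
Step 9: x=[6.3309] v=[-2.9301]
Step 10: x=[6.0275] v=[-3.0336]
Step 11: x=[5.7197] v=[-3.0780]
Step 12: x=[5.4135] v=[-3.0623]
Step 13: x=[5.1148] v=[-2.9869]
Step 14: x=[4.8295] v=[-2.8533]
Step 15: x=[4.5631] v=[-2.6641]
Step 16: x=[4.3208] v=[-2.4229]
Step 17: x=[4.1074] v=[-2.1345]
Step 18: x=[3.9270] v=[-1.8044]
Step 19: x=[3.7831] v=[-1.4392]
Step 20: x=[3.6785] v=[-1.0459]
Step 21: x=[3.6153] v=[-0.6322]
Step 22: x=[3.5947] v=[-0.2062]
Step 23: x=[3.6171] v=[0.2238]
First v>=0 after going negative at step 23, time=2.3000

Answer: 2.3000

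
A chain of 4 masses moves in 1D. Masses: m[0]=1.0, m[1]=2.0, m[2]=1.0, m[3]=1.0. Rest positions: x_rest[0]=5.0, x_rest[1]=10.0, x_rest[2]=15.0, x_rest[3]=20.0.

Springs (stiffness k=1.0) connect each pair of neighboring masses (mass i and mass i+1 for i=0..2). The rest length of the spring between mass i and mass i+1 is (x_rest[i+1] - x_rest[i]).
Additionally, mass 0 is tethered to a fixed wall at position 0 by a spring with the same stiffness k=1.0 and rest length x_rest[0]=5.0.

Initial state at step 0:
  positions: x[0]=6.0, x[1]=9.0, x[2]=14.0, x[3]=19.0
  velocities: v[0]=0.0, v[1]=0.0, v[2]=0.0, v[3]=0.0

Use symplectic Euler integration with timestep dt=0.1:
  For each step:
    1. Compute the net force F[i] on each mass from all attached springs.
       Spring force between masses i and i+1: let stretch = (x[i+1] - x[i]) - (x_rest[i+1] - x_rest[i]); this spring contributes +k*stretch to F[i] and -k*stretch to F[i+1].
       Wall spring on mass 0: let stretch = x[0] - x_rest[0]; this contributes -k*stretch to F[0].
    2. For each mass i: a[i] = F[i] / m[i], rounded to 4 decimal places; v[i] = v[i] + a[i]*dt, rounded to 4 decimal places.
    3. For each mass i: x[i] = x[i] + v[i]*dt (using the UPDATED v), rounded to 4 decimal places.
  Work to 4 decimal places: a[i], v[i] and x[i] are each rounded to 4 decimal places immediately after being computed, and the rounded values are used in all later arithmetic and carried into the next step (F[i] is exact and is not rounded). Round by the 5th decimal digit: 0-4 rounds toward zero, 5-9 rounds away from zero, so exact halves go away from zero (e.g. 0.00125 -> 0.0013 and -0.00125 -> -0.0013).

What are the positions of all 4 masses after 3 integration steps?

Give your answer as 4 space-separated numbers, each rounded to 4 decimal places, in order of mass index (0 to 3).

Step 0: x=[6.0000 9.0000 14.0000 19.0000] v=[0.0000 0.0000 0.0000 0.0000]
Step 1: x=[5.9700 9.0100 14.0000 19.0000] v=[-0.3000 0.1000 0.0000 0.0000]
Step 2: x=[5.9107 9.0298 14.0001 19.0000] v=[-0.5930 0.1975 0.0010 0.0000]
Step 3: x=[5.8235 9.0588 14.0005 19.0000] v=[-0.8722 0.2901 0.0040 0.0000]

Answer: 5.8235 9.0588 14.0005 19.0000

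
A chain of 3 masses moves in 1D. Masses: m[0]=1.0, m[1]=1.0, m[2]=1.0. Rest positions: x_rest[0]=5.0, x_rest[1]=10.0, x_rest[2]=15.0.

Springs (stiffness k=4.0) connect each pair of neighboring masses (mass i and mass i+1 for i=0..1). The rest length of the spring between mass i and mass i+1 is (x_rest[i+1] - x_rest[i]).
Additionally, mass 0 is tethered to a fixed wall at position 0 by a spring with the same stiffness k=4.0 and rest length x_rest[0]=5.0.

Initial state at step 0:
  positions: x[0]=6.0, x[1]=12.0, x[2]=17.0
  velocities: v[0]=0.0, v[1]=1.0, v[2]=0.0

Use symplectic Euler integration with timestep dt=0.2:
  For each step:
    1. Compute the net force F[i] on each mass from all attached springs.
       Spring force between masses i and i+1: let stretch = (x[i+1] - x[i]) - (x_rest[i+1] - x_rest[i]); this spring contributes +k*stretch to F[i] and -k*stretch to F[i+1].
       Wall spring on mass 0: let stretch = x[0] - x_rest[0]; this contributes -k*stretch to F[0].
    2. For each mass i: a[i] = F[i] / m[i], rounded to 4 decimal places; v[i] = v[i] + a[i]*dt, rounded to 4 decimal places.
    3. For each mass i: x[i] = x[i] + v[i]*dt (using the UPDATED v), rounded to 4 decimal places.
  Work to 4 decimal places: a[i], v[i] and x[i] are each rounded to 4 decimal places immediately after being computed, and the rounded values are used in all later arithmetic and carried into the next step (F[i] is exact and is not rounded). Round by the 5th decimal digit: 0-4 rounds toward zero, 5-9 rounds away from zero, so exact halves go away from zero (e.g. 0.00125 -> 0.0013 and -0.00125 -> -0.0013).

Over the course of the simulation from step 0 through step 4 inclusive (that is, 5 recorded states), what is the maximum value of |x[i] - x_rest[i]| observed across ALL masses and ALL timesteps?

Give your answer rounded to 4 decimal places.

Answer: 2.0400

Derivation:
Step 0: x=[6.0000 12.0000 17.0000] v=[0.0000 1.0000 0.0000]
Step 1: x=[6.0000 12.0400 17.0000] v=[0.0000 0.2000 0.0000]
Step 2: x=[6.0064 11.9072 17.0064] v=[0.0320 -0.6640 0.0320]
Step 3: x=[5.9959 11.6461 16.9969] v=[-0.0525 -1.3053 -0.0474]
Step 4: x=[5.9301 11.3371 16.9313] v=[-0.3291 -1.5448 -0.3280]
Max displacement = 2.0400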